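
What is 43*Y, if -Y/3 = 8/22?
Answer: -516/11 ≈ -46.909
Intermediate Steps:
Y = -12/11 (Y = -24/22 = -3*4/11 = -12/11 ≈ -1.0909)
43*Y = 43*(-12/11) = -516/11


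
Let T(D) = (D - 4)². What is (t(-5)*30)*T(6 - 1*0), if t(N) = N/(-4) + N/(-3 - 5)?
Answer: 225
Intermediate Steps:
T(D) = (-4 + D)²
t(N) = -3*N/8 (t(N) = N*(-¼) + N/(-8) = -N/4 + N*(-⅛) = -N/4 - N/8 = -3*N/8)
(t(-5)*30)*T(6 - 1*0) = (-3/8*(-5)*30)*(-4 + (6 - 1*0))² = ((15/8)*30)*(-4 + (6 + 0))² = 225*(-4 + 6)²/4 = (225/4)*2² = (225/4)*4 = 225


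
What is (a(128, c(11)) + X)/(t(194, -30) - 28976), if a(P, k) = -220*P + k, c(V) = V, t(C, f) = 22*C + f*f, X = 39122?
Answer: -10973/23808 ≈ -0.46090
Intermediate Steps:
t(C, f) = f² + 22*C (t(C, f) = 22*C + f² = f² + 22*C)
a(P, k) = k - 220*P
(a(128, c(11)) + X)/(t(194, -30) - 28976) = ((11 - 220*128) + 39122)/(((-30)² + 22*194) - 28976) = ((11 - 28160) + 39122)/((900 + 4268) - 28976) = (-28149 + 39122)/(5168 - 28976) = 10973/(-23808) = 10973*(-1/23808) = -10973/23808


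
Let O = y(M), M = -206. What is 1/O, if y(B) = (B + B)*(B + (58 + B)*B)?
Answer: -1/12476184 ≈ -8.0153e-8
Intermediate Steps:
y(B) = 2*B*(B + B*(58 + B)) (y(B) = (2*B)*(B + B*(58 + B)) = 2*B*(B + B*(58 + B)))
O = -12476184 (O = 2*(-206)²*(59 - 206) = 2*42436*(-147) = -12476184)
1/O = 1/(-12476184) = -1/12476184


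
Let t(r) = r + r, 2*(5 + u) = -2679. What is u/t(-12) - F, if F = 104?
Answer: -2303/48 ≈ -47.979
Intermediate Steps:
u = -2689/2 (u = -5 + (½)*(-2679) = -5 - 2679/2 = -2689/2 ≈ -1344.5)
t(r) = 2*r
u/t(-12) - F = -2689/(2*(2*(-12))) - 1*104 = -2689/2/(-24) - 104 = -2689/2*(-1/24) - 104 = 2689/48 - 104 = -2303/48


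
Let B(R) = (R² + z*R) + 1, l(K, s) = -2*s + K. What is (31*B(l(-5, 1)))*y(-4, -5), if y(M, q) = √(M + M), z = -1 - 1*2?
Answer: 4402*I*√2 ≈ 6225.4*I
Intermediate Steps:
l(K, s) = K - 2*s
z = -3 (z = -1 - 2 = -3)
B(R) = 1 + R² - 3*R (B(R) = (R² - 3*R) + 1 = 1 + R² - 3*R)
y(M, q) = √2*√M (y(M, q) = √(2*M) = √2*√M)
(31*B(l(-5, 1)))*y(-4, -5) = (31*(1 + (-5 - 2*1)² - 3*(-5 - 2*1)))*(√2*√(-4)) = (31*(1 + (-5 - 2)² - 3*(-5 - 2)))*(√2*(2*I)) = (31*(1 + (-7)² - 3*(-7)))*(2*I*√2) = (31*(1 + 49 + 21))*(2*I*√2) = (31*71)*(2*I*√2) = 2201*(2*I*√2) = 4402*I*√2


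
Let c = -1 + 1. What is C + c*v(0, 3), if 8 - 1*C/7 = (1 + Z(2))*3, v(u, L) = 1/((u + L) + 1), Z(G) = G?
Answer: -7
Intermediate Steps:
v(u, L) = 1/(1 + L + u) (v(u, L) = 1/((L + u) + 1) = 1/(1 + L + u))
C = -7 (C = 56 - 7*(1 + 2)*3 = 56 - 21*3 = 56 - 7*9 = 56 - 63 = -7)
c = 0
C + c*v(0, 3) = -7 + 0/(1 + 3 + 0) = -7 + 0/4 = -7 + 0*(1/4) = -7 + 0 = -7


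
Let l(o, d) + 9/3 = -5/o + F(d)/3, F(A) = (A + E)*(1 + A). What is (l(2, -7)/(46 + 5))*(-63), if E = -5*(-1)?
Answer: 63/34 ≈ 1.8529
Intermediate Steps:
E = 5
F(A) = (1 + A)*(5 + A) (F(A) = (A + 5)*(1 + A) = (5 + A)*(1 + A) = (1 + A)*(5 + A))
l(o, d) = -4/3 - 5/o + 2*d + d**2/3 (l(o, d) = -3 + (-5/o + (5 + d**2 + 6*d)/3) = -3 + (-5/o + (5 + d**2 + 6*d)*(1/3)) = -3 + (-5/o + (5/3 + 2*d + d**2/3)) = -3 + (5/3 - 5/o + 2*d + d**2/3) = -4/3 - 5/o + 2*d + d**2/3)
(l(2, -7)/(46 + 5))*(-63) = (((1/3)*(-15 + 2*(-4 + (-7)**2 + 6*(-7)))/2)/(46 + 5))*(-63) = (((1/3)*(1/2)*(-15 + 2*(-4 + 49 - 42)))/51)*(-63) = (((1/3)*(1/2)*(-15 + 2*3))/51)*(-63) = (((1/3)*(1/2)*(-15 + 6))/51)*(-63) = (((1/3)*(1/2)*(-9))/51)*(-63) = ((1/51)*(-3/2))*(-63) = -1/34*(-63) = 63/34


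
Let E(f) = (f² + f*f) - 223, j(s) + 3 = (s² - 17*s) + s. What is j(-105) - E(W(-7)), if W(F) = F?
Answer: 12827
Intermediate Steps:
j(s) = -3 + s² - 16*s (j(s) = -3 + ((s² - 17*s) + s) = -3 + (s² - 16*s) = -3 + s² - 16*s)
E(f) = -223 + 2*f² (E(f) = (f² + f²) - 223 = 2*f² - 223 = -223 + 2*f²)
j(-105) - E(W(-7)) = (-3 + (-105)² - 16*(-105)) - (-223 + 2*(-7)²) = (-3 + 11025 + 1680) - (-223 + 2*49) = 12702 - (-223 + 98) = 12702 - 1*(-125) = 12702 + 125 = 12827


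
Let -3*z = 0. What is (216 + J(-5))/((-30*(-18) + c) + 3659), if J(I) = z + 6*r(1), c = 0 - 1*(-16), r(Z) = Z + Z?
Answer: 76/1405 ≈ 0.054093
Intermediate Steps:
z = 0 (z = -1/3*0 = 0)
r(Z) = 2*Z
c = 16 (c = 0 + 16 = 16)
J(I) = 12 (J(I) = 0 + 6*(2*1) = 0 + 6*2 = 0 + 12 = 12)
(216 + J(-5))/((-30*(-18) + c) + 3659) = (216 + 12)/((-30*(-18) + 16) + 3659) = 228/((540 + 16) + 3659) = 228/(556 + 3659) = 228/4215 = 228*(1/4215) = 76/1405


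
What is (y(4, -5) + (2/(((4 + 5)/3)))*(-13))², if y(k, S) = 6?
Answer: 64/9 ≈ 7.1111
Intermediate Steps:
(y(4, -5) + (2/(((4 + 5)/3)))*(-13))² = (6 + (2/(((4 + 5)/3)))*(-13))² = (6 + (2/((9*(⅓))))*(-13))² = (6 + (2/3)*(-13))² = (6 + (2*(⅓))*(-13))² = (6 + (⅔)*(-13))² = (6 - 26/3)² = (-8/3)² = 64/9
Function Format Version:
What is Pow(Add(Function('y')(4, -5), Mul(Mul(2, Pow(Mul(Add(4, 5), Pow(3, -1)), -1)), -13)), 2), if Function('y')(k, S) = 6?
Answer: Rational(64, 9) ≈ 7.1111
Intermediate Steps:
Pow(Add(Function('y')(4, -5), Mul(Mul(2, Pow(Mul(Add(4, 5), Pow(3, -1)), -1)), -13)), 2) = Pow(Add(6, Mul(Mul(2, Pow(Mul(Add(4, 5), Pow(3, -1)), -1)), -13)), 2) = Pow(Add(6, Mul(Mul(2, Pow(Mul(9, Rational(1, 3)), -1)), -13)), 2) = Pow(Add(6, Mul(Mul(2, Pow(3, -1)), -13)), 2) = Pow(Add(6, Mul(Mul(2, Rational(1, 3)), -13)), 2) = Pow(Add(6, Mul(Rational(2, 3), -13)), 2) = Pow(Add(6, Rational(-26, 3)), 2) = Pow(Rational(-8, 3), 2) = Rational(64, 9)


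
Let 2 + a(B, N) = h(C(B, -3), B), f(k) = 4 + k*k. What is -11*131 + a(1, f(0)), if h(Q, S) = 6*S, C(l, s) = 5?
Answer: -1437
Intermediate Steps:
f(k) = 4 + k²
a(B, N) = -2 + 6*B
-11*131 + a(1, f(0)) = -11*131 + (-2 + 6*1) = -1441 + (-2 + 6) = -1441 + 4 = -1437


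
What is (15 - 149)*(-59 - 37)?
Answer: 12864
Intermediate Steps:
(15 - 149)*(-59 - 37) = -134*(-96) = 12864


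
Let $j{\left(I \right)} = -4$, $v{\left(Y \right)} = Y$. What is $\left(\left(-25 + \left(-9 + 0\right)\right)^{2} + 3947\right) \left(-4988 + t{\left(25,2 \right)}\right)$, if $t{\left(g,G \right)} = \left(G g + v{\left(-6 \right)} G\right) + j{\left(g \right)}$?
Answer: $-25280262$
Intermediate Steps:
$t{\left(g,G \right)} = -4 - 6 G + G g$ ($t{\left(g,G \right)} = \left(G g - 6 G\right) - 4 = \left(- 6 G + G g\right) - 4 = -4 - 6 G + G g$)
$\left(\left(-25 + \left(-9 + 0\right)\right)^{2} + 3947\right) \left(-4988 + t{\left(25,2 \right)}\right) = \left(\left(-25 + \left(-9 + 0\right)\right)^{2} + 3947\right) \left(-4988 - -34\right) = \left(\left(-25 - 9\right)^{2} + 3947\right) \left(-4988 - -34\right) = \left(\left(-34\right)^{2} + 3947\right) \left(-4988 + 34\right) = \left(1156 + 3947\right) \left(-4954\right) = 5103 \left(-4954\right) = -25280262$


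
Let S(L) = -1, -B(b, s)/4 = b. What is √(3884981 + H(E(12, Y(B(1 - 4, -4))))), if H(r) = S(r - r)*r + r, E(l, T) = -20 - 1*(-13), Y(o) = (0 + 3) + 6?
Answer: √3884981 ≈ 1971.0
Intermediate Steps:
B(b, s) = -4*b
Y(o) = 9 (Y(o) = 3 + 6 = 9)
E(l, T) = -7 (E(l, T) = -20 + 13 = -7)
H(r) = 0 (H(r) = -r + r = 0)
√(3884981 + H(E(12, Y(B(1 - 4, -4))))) = √(3884981 + 0) = √3884981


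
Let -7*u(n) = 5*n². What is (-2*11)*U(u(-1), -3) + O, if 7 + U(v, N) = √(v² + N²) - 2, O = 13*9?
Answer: 315 - 22*√466/7 ≈ 247.16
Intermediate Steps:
O = 117
u(n) = -5*n²/7
U(v, N) = -9 + √(N² + v²) (U(v, N) = -7 + (√(v² + N²) - 2) = -7 + (√(N² + v²) - 2) = -7 + (-2 + √(N² + v²)) = -9 + √(N² + v²))
(-2*11)*U(u(-1), -3) + O = (-2*11)*(-9 + √((-3)² + (-5/7*(-1)²)²)) + 117 = -22*(-9 + √(9 + (-5/7*1)²)) + 117 = -22*(-9 + √(9 + (-5/7)²)) + 117 = -22*(-9 + √(9 + 25/49)) + 117 = -22*(-9 + √(466/49)) + 117 = -22*(-9 + √466/7) + 117 = (198 - 22*√466/7) + 117 = 315 - 22*√466/7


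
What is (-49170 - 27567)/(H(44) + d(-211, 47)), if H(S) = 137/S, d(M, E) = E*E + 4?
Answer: -1125476/32503 ≈ -34.627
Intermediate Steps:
d(M, E) = 4 + E**2 (d(M, E) = E**2 + 4 = 4 + E**2)
(-49170 - 27567)/(H(44) + d(-211, 47)) = (-49170 - 27567)/(137/44 + (4 + 47**2)) = -76737/(137*(1/44) + (4 + 2209)) = -76737/(137/44 + 2213) = -76737/97509/44 = -76737*44/97509 = -1125476/32503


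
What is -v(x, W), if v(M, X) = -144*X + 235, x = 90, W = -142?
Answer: -20683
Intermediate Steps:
v(M, X) = 235 - 144*X
-v(x, W) = -(235 - 144*(-142)) = -(235 + 20448) = -1*20683 = -20683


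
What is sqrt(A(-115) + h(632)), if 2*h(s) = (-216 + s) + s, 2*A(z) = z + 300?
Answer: 3*sqrt(274)/2 ≈ 24.829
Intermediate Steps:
A(z) = 150 + z/2 (A(z) = (z + 300)/2 = (300 + z)/2 = 150 + z/2)
h(s) = -108 + s (h(s) = ((-216 + s) + s)/2 = (-216 + 2*s)/2 = -108 + s)
sqrt(A(-115) + h(632)) = sqrt((150 + (1/2)*(-115)) + (-108 + 632)) = sqrt((150 - 115/2) + 524) = sqrt(185/2 + 524) = sqrt(1233/2) = 3*sqrt(274)/2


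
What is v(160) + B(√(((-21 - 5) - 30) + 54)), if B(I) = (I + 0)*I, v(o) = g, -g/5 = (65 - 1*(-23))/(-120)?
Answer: 5/3 ≈ 1.6667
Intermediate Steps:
g = 11/3 (g = -5*(65 - 1*(-23))/(-120) = -5*(65 + 23)*(-1)/120 = -440*(-1)/120 = -5*(-11/15) = 11/3 ≈ 3.6667)
v(o) = 11/3
B(I) = I² (B(I) = I*I = I²)
v(160) + B(√(((-21 - 5) - 30) + 54)) = 11/3 + (√(((-21 - 5) - 30) + 54))² = 11/3 + (√((-26 - 30) + 54))² = 11/3 + (√(-56 + 54))² = 11/3 + (√(-2))² = 11/3 + (I*√2)² = 11/3 - 2 = 5/3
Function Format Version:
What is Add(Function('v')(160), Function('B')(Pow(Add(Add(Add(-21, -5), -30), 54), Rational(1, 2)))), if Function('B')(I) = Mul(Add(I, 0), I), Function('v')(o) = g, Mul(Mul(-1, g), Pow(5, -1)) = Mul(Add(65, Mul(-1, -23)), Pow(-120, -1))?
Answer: Rational(5, 3) ≈ 1.6667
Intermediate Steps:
g = Rational(11, 3) (g = Mul(-5, Mul(Add(65, Mul(-1, -23)), Pow(-120, -1))) = Mul(-5, Mul(Add(65, 23), Rational(-1, 120))) = Mul(-5, Mul(88, Rational(-1, 120))) = Mul(-5, Rational(-11, 15)) = Rational(11, 3) ≈ 3.6667)
Function('v')(o) = Rational(11, 3)
Function('B')(I) = Pow(I, 2) (Function('B')(I) = Mul(I, I) = Pow(I, 2))
Add(Function('v')(160), Function('B')(Pow(Add(Add(Add(-21, -5), -30), 54), Rational(1, 2)))) = Add(Rational(11, 3), Pow(Pow(Add(Add(Add(-21, -5), -30), 54), Rational(1, 2)), 2)) = Add(Rational(11, 3), Pow(Pow(Add(Add(-26, -30), 54), Rational(1, 2)), 2)) = Add(Rational(11, 3), Pow(Pow(Add(-56, 54), Rational(1, 2)), 2)) = Add(Rational(11, 3), Pow(Pow(-2, Rational(1, 2)), 2)) = Add(Rational(11, 3), Pow(Mul(I, Pow(2, Rational(1, 2))), 2)) = Add(Rational(11, 3), -2) = Rational(5, 3)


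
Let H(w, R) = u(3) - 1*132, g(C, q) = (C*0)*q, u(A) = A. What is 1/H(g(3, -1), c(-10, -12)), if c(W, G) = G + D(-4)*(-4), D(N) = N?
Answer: -1/129 ≈ -0.0077519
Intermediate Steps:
g(C, q) = 0 (g(C, q) = 0*q = 0)
c(W, G) = 16 + G (c(W, G) = G - 4*(-4) = G + 16 = 16 + G)
H(w, R) = -129 (H(w, R) = 3 - 1*132 = 3 - 132 = -129)
1/H(g(3, -1), c(-10, -12)) = 1/(-129) = -1/129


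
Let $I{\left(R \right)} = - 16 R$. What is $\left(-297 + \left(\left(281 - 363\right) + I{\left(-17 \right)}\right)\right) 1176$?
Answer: $-125832$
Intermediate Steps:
$\left(-297 + \left(\left(281 - 363\right) + I{\left(-17 \right)}\right)\right) 1176 = \left(-297 + \left(\left(281 - 363\right) - -272\right)\right) 1176 = \left(-297 + \left(-82 + 272\right)\right) 1176 = \left(-297 + 190\right) 1176 = \left(-107\right) 1176 = -125832$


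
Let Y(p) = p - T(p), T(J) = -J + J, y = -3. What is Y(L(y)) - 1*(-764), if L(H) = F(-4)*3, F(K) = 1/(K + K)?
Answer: 6109/8 ≈ 763.63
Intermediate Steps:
F(K) = 1/(2*K)
L(H) = -3/8 (L(H) = ((½)/(-4))*3 = ((½)*(-¼))*3 = -⅛*3 = -3/8)
T(J) = 0
Y(p) = p (Y(p) = p - 1*0 = p + 0 = p)
Y(L(y)) - 1*(-764) = -3/8 - 1*(-764) = -3/8 + 764 = 6109/8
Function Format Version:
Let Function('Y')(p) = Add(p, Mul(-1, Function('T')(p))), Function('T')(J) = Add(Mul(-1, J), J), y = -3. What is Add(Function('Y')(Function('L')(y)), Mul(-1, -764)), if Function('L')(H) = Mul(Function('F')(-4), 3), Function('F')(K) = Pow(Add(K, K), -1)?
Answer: Rational(6109, 8) ≈ 763.63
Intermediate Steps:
Function('F')(K) = Mul(Rational(1, 2), Pow(K, -1)) (Function('F')(K) = Pow(Mul(2, K), -1) = Mul(Rational(1, 2), Pow(K, -1)))
Function('L')(H) = Rational(-3, 8) (Function('L')(H) = Mul(Mul(Rational(1, 2), Pow(-4, -1)), 3) = Mul(Mul(Rational(1, 2), Rational(-1, 4)), 3) = Mul(Rational(-1, 8), 3) = Rational(-3, 8))
Function('T')(J) = 0
Function('Y')(p) = p (Function('Y')(p) = Add(p, Mul(-1, 0)) = Add(p, 0) = p)
Add(Function('Y')(Function('L')(y)), Mul(-1, -764)) = Add(Rational(-3, 8), Mul(-1, -764)) = Add(Rational(-3, 8), 764) = Rational(6109, 8)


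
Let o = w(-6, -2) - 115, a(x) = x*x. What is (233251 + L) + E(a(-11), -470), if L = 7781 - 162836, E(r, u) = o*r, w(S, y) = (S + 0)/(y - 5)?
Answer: 450693/7 ≈ 64385.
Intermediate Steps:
w(S, y) = S/(-5 + y)
a(x) = x²
o = -799/7 (o = -6/(-5 - 2) - 115 = -6/(-7) - 115 = -6*(-⅐) - 115 = 6/7 - 115 = -799/7 ≈ -114.14)
E(r, u) = -799*r/7
L = -155055
(233251 + L) + E(a(-11), -470) = (233251 - 155055) - 799/7*(-11)² = 78196 - 799/7*121 = 78196 - 96679/7 = 450693/7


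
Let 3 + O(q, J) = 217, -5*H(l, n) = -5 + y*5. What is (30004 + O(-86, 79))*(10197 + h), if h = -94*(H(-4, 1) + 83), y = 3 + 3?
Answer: 86574570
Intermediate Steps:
y = 6
H(l, n) = -5 (H(l, n) = -(-5 + 6*5)/5 = -(-5 + 30)/5 = -⅕*25 = -5)
O(q, J) = 214 (O(q, J) = -3 + 217 = 214)
h = -7332 (h = -94*(-5 + 83) = -94*78 = -7332)
(30004 + O(-86, 79))*(10197 + h) = (30004 + 214)*(10197 - 7332) = 30218*2865 = 86574570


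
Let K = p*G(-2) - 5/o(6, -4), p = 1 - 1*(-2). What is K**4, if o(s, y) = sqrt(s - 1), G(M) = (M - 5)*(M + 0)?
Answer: (42 - sqrt(5))**4 ≈ 2.5001e+6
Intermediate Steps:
p = 3 (p = 1 + 2 = 3)
G(M) = M*(-5 + M) (G(M) = (-5 + M)*M = M*(-5 + M))
o(s, y) = sqrt(-1 + s)
K = 42 - sqrt(5) (K = 3*(-2*(-5 - 2)) - 5/sqrt(-1 + 6) = 3*(-2*(-7)) - 5*sqrt(5)/5 = 3*14 - sqrt(5) = 42 - sqrt(5) ≈ 39.764)
K**4 = (42 - sqrt(5))**4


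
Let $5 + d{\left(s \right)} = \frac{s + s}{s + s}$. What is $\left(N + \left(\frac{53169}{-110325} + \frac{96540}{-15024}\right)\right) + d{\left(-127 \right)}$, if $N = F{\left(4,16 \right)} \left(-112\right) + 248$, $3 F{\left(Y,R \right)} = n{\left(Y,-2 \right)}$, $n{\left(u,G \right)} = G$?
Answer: $\frac{43062306587}{138126900} \approx 311.76$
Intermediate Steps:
$F{\left(Y,R \right)} = - \frac{2}{3}$ ($F{\left(Y,R \right)} = \frac{1}{3} \left(-2\right) = - \frac{2}{3}$)
$d{\left(s \right)} = -4$ ($d{\left(s \right)} = -5 + \frac{s + s}{s + s} = -5 + \frac{2 s}{2 s} = -5 + 2 s \frac{1}{2 s} = -5 + 1 = -4$)
$N = \frac{968}{3}$ ($N = \left(- \frac{2}{3}\right) \left(-112\right) + 248 = \frac{224}{3} + 248 = \frac{968}{3} \approx 322.67$)
$\left(N + \left(\frac{53169}{-110325} + \frac{96540}{-15024}\right)\right) + d{\left(-127 \right)} = \left(\frac{968}{3} + \left(\frac{53169}{-110325} + \frac{96540}{-15024}\right)\right) - 4 = \left(\frac{968}{3} + \left(53169 \left(- \frac{1}{110325}\right) + 96540 \left(- \frac{1}{15024}\right)\right)\right) - 4 = \left(\frac{968}{3} - \frac{318044071}{46042300}\right) - 4 = \frac{43614814187}{138126900} - 4 = \frac{43062306587}{138126900}$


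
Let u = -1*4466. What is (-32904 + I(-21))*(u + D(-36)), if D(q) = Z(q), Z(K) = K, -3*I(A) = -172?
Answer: 443627080/3 ≈ 1.4788e+8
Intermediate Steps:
I(A) = 172/3 (I(A) = -1/3*(-172) = 172/3)
u = -4466
D(q) = q
(-32904 + I(-21))*(u + D(-36)) = (-32904 + 172/3)*(-4466 - 36) = -98540/3*(-4502) = 443627080/3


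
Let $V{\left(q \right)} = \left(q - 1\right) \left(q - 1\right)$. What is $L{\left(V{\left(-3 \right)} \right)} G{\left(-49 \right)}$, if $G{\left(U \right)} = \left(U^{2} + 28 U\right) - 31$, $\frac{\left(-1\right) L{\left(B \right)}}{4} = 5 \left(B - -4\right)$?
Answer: $-399200$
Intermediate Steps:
$V{\left(q \right)} = \left(-1 + q\right)^{2}$ ($V{\left(q \right)} = \left(-1 + q\right) \left(-1 + q\right) = \left(-1 + q\right)^{2}$)
$L{\left(B \right)} = -80 - 20 B$ ($L{\left(B \right)} = - 4 \cdot 5 \left(B - -4\right) = - 4 \cdot 5 \left(B + 4\right) = - 4 \cdot 5 \left(4 + B\right) = - 4 \left(20 + 5 B\right) = -80 - 20 B$)
$G{\left(U \right)} = -31 + U^{2} + 28 U$
$L{\left(V{\left(-3 \right)} \right)} G{\left(-49 \right)} = \left(-80 - 20 \left(-1 - 3\right)^{2}\right) \left(-31 + \left(-49\right)^{2} + 28 \left(-49\right)\right) = \left(-80 - 20 \left(-4\right)^{2}\right) \left(-31 + 2401 - 1372\right) = \left(-80 - 320\right) 998 = \left(-400\right) 998 = -399200$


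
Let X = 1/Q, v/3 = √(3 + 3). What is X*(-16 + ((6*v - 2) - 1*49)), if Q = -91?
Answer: 67/91 - 18*√6/91 ≈ 0.25175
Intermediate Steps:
v = 3*√6 (v = 3*√(3 + 3) = 3*√6 ≈ 7.3485)
X = -1/91 (X = 1/(-91) = -1/91 ≈ -0.010989)
X*(-16 + ((6*v - 2) - 1*49)) = -(-16 + ((6*(3*√6) - 2) - 1*49))/91 = -(-16 + ((18*√6 - 2) - 49))/91 = -(-16 + ((-2 + 18*√6) - 49))/91 = -(-16 + (-51 + 18*√6))/91 = -(-67 + 18*√6)/91 = 67/91 - 18*√6/91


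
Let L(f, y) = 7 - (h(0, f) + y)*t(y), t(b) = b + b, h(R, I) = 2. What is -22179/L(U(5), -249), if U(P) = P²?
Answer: 22179/122999 ≈ 0.18032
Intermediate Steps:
t(b) = 2*b
L(f, y) = 7 - 2*y*(2 + y) (L(f, y) = 7 - (2 + y)*2*y = 7 - 2*y*(2 + y))
-22179/L(U(5), -249) = -22179/(7 - 4*(-249) - 2*(-249)²) = -22179/(7 + 996 - 2*62001) = -22179/(7 + 996 - 124002) = -22179/(-122999) = -22179*(-1/122999) = 22179/122999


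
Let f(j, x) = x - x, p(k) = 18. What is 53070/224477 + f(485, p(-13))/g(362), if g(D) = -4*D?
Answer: 53070/224477 ≈ 0.23642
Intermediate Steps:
f(j, x) = 0
53070/224477 + f(485, p(-13))/g(362) = 53070/224477 + 0/((-4*362)) = 53070*(1/224477) + 0/(-1448) = 53070/224477 + 0*(-1/1448) = 53070/224477 + 0 = 53070/224477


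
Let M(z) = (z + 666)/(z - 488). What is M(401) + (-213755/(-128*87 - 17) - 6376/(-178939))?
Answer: 1204439906462/173626480029 ≈ 6.9370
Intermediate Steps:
M(z) = (666 + z)/(-488 + z)
M(401) + (-213755/(-128*87 - 17) - 6376/(-178939)) = (666 + 401)/(-488 + 401) + (-213755/(-128*87 - 17) - 6376/(-178939)) = 1067/(-87) + (-213755/(-11136 - 17) - 6376*(-1/178939)) = -1/87*1067 + (-213755/(-11153) + 6376/178939) = -1067/87 + (-213755*(-1/11153) + 6376/178939) = -1067/87 + (213755/11153 + 6376/178939) = -1067/87 + 38320217473/1995706667 = 1204439906462/173626480029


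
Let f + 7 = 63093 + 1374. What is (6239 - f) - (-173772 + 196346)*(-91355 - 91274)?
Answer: 4122608825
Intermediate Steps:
f = 64460 (f = -7 + (63093 + 1374) = -7 + 64467 = 64460)
(6239 - f) - (-173772 + 196346)*(-91355 - 91274) = (6239 - 1*64460) - (-173772 + 196346)*(-91355 - 91274) = (6239 - 64460) - 22574*(-182629) = -58221 - 1*(-4122667046) = -58221 + 4122667046 = 4122608825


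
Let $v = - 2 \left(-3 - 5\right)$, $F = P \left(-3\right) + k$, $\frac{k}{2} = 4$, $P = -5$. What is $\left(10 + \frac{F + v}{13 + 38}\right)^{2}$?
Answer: $\frac{33489}{289} \approx 115.88$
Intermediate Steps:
$k = 8$ ($k = 2 \cdot 4 = 8$)
$F = 23$ ($F = \left(-5\right) \left(-3\right) + 8 = 15 + 8 = 23$)
$v = 16$ ($v = \left(-2\right) \left(-8\right) = 16$)
$\left(10 + \frac{F + v}{13 + 38}\right)^{2} = \left(10 + \frac{23 + 16}{13 + 38}\right)^{2} = \left(10 + \frac{39}{51}\right)^{2} = \left(10 + 39 \cdot \frac{1}{51}\right)^{2} = \left(10 + \frac{13}{17}\right)^{2} = \left(\frac{183}{17}\right)^{2} = \frac{33489}{289}$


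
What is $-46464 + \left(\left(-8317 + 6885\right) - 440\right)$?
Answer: $-48336$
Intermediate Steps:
$-46464 + \left(\left(-8317 + 6885\right) - 440\right) = -46464 - 1872 = -48336$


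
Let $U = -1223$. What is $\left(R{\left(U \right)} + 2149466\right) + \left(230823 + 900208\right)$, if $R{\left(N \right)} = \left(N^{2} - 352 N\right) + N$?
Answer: $5205499$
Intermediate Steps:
$R{\left(N \right)} = N^{2} - 351 N$
$\left(R{\left(U \right)} + 2149466\right) + \left(230823 + 900208\right) = \left(- 1223 \left(-351 - 1223\right) + 2149466\right) + \left(230823 + 900208\right) = \left(\left(-1223\right) \left(-1574\right) + 2149466\right) + 1131031 = \left(1925002 + 2149466\right) + 1131031 = 4074468 + 1131031 = 5205499$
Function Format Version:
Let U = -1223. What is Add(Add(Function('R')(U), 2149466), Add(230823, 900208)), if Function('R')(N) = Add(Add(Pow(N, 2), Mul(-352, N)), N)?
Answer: 5205499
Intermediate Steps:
Function('R')(N) = Add(Pow(N, 2), Mul(-351, N))
Add(Add(Function('R')(U), 2149466), Add(230823, 900208)) = Add(Add(Mul(-1223, Add(-351, -1223)), 2149466), Add(230823, 900208)) = Add(Add(Mul(-1223, -1574), 2149466), 1131031) = Add(Add(1925002, 2149466), 1131031) = Add(4074468, 1131031) = 5205499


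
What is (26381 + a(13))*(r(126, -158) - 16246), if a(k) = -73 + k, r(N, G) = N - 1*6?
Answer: -424452446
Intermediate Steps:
r(N, G) = -6 + N (r(N, G) = N - 6 = -6 + N)
(26381 + a(13))*(r(126, -158) - 16246) = (26381 + (-73 + 13))*((-6 + 126) - 16246) = (26381 - 60)*(120 - 16246) = 26321*(-16126) = -424452446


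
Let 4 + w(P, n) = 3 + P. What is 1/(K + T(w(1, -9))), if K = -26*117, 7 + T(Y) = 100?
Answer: -1/2949 ≈ -0.00033910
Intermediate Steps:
w(P, n) = -1 + P (w(P, n) = -4 + (3 + P) = -1 + P)
T(Y) = 93 (T(Y) = -7 + 100 = 93)
K = -3042
1/(K + T(w(1, -9))) = 1/(-3042 + 93) = 1/(-2949) = -1/2949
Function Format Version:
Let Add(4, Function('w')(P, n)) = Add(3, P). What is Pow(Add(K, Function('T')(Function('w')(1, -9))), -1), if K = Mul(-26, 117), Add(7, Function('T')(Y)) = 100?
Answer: Rational(-1, 2949) ≈ -0.00033910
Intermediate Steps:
Function('w')(P, n) = Add(-1, P) (Function('w')(P, n) = Add(-4, Add(3, P)) = Add(-1, P))
Function('T')(Y) = 93 (Function('T')(Y) = Add(-7, 100) = 93)
K = -3042
Pow(Add(K, Function('T')(Function('w')(1, -9))), -1) = Pow(Add(-3042, 93), -1) = Pow(-2949, -1) = Rational(-1, 2949)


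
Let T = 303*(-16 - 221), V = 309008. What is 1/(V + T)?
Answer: 1/237197 ≈ 4.2159e-6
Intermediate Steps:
T = -71811 (T = 303*(-237) = -71811)
1/(V + T) = 1/(309008 - 71811) = 1/237197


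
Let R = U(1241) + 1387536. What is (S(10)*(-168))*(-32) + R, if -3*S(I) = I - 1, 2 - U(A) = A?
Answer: 1370169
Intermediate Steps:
U(A) = 2 - A
S(I) = ⅓ - I/3 (S(I) = -(I - 1)/3 = -(-1 + I)/3 = ⅓ - I/3)
R = 1386297 (R = (2 - 1*1241) + 1387536 = (2 - 1241) + 1387536 = -1239 + 1387536 = 1386297)
(S(10)*(-168))*(-32) + R = ((⅓ - ⅓*10)*(-168))*(-32) + 1386297 = ((⅓ - 10/3)*(-168))*(-32) + 1386297 = -3*(-168)*(-32) + 1386297 = 504*(-32) + 1386297 = -16128 + 1386297 = 1370169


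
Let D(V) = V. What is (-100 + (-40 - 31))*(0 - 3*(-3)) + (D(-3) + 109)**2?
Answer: 9697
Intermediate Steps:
(-100 + (-40 - 31))*(0 - 3*(-3)) + (D(-3) + 109)**2 = (-100 + (-40 - 31))*(0 - 3*(-3)) + (-3 + 109)**2 = (-100 - 71)*(0 + 9) + 106**2 = -171*9 + 11236 = -1539 + 11236 = 9697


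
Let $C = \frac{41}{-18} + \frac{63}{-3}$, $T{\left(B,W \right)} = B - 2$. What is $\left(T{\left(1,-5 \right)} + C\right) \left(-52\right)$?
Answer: $\frac{11362}{9} \approx 1262.4$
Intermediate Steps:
$T{\left(B,W \right)} = -2 + B$
$C = - \frac{419}{18}$ ($C = 41 \left(- \frac{1}{18}\right) + 63 \left(- \frac{1}{3}\right) = - \frac{41}{18} - 21 = - \frac{419}{18} \approx -23.278$)
$\left(T{\left(1,-5 \right)} + C\right) \left(-52\right) = \left(\left(-2 + 1\right) - \frac{419}{18}\right) \left(-52\right) = \left(-1 - \frac{419}{18}\right) \left(-52\right) = \left(- \frac{437}{18}\right) \left(-52\right) = \frac{11362}{9}$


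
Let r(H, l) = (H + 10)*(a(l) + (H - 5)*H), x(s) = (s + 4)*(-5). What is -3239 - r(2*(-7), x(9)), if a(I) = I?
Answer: -2435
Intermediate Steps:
x(s) = -20 - 5*s (x(s) = (4 + s)*(-5) = -20 - 5*s)
r(H, l) = (10 + H)*(l + H*(-5 + H)) (r(H, l) = (H + 10)*(l + (H - 5)*H) = (10 + H)*(l + (-5 + H)*H) = (10 + H)*(l + H*(-5 + H)))
-3239 - r(2*(-7), x(9)) = -3239 - ((2*(-7))**3 - 100*(-7) + 5*(2*(-7))**2 + 10*(-20 - 5*9) + (2*(-7))*(-20 - 5*9)) = -3239 - ((-14)**3 - 50*(-14) + 5*(-14)**2 + 10*(-20 - 45) - 14*(-20 - 45)) = -3239 - (-2744 + 700 + 5*196 + 10*(-65) - 14*(-65)) = -3239 - (-2744 + 700 + 980 - 650 + 910) = -3239 - 1*(-804) = -3239 + 804 = -2435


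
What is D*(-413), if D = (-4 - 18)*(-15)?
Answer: -136290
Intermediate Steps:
D = 330 (D = -22*(-15) = 330)
D*(-413) = 330*(-413) = -136290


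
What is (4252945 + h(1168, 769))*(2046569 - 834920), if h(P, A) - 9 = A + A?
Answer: 5154950977308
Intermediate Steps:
h(P, A) = 9 + 2*A (h(P, A) = 9 + (A + A) = 9 + 2*A)
(4252945 + h(1168, 769))*(2046569 - 834920) = (4252945 + (9 + 2*769))*(2046569 - 834920) = (4252945 + (9 + 1538))*1211649 = (4252945 + 1547)*1211649 = 4254492*1211649 = 5154950977308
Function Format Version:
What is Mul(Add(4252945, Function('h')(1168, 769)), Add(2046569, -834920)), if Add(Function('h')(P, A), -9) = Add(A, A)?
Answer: 5154950977308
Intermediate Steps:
Function('h')(P, A) = Add(9, Mul(2, A)) (Function('h')(P, A) = Add(9, Add(A, A)) = Add(9, Mul(2, A)))
Mul(Add(4252945, Function('h')(1168, 769)), Add(2046569, -834920)) = Mul(Add(4252945, Add(9, Mul(2, 769))), Add(2046569, -834920)) = Mul(Add(4252945, Add(9, 1538)), 1211649) = Mul(Add(4252945, 1547), 1211649) = Mul(4254492, 1211649) = 5154950977308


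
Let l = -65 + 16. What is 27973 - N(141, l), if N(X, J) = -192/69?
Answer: 643443/23 ≈ 27976.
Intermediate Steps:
l = -49
N(X, J) = -64/23 (N(X, J) = -192*1/69 = -64/23)
27973 - N(141, l) = 27973 - 1*(-64/23) = 27973 + 64/23 = 643443/23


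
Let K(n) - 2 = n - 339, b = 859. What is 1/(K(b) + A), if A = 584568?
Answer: 1/585090 ≈ 1.7091e-6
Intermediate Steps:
K(n) = -337 + n (K(n) = 2 + (n - 339) = 2 + (-339 + n) = -337 + n)
1/(K(b) + A) = 1/((-337 + 859) + 584568) = 1/(522 + 584568) = 1/585090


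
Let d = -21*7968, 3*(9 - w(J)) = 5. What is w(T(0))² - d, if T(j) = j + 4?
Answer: 1506436/9 ≈ 1.6738e+5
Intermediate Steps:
T(j) = 4 + j
w(J) = 22/3 (w(J) = 9 - ⅓*5 = 9 - 5/3 = 22/3)
d = -167328
w(T(0))² - d = (22/3)² - 1*(-167328) = 484/9 + 167328 = 1506436/9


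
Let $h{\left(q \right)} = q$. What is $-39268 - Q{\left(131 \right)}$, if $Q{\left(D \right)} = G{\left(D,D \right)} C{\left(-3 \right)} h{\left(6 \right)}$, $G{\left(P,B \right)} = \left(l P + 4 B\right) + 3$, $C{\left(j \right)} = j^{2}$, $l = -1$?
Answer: $-60652$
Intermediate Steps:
$G{\left(P,B \right)} = 3 - P + 4 B$ ($G{\left(P,B \right)} = \left(- P + 4 B\right) + 3 = 3 - P + 4 B$)
$Q{\left(D \right)} = 162 + 162 D$ ($Q{\left(D \right)} = \left(3 - D + 4 D\right) \left(-3\right)^{2} \cdot 6 = \left(3 + 3 D\right) 9 \cdot 6 = \left(27 + 27 D\right) 6 = 162 + 162 D$)
$-39268 - Q{\left(131 \right)} = -39268 - \left(162 + 162 \cdot 131\right) = -39268 - \left(162 + 21222\right) = -39268 - 21384 = -60652$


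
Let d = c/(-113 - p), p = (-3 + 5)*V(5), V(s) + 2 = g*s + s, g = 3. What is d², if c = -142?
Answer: 20164/22201 ≈ 0.90825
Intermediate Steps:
V(s) = -2 + 4*s (V(s) = -2 + (3*s + s) = -2 + 4*s)
p = 36 (p = (-3 + 5)*(-2 + 4*5) = 2*(-2 + 20) = 2*18 = 36)
d = 142/149 (d = -142/(-113 - 1*36) = -142/(-113 - 36) = -142/(-149) = -142*(-1/149) = 142/149 ≈ 0.95302)
d² = (142/149)² = 20164/22201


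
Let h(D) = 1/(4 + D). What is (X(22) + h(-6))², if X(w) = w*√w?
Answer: 42593/4 - 22*√22 ≈ 10545.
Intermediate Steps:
X(w) = w^(3/2)
(X(22) + h(-6))² = (22^(3/2) + 1/(4 - 6))² = (22*√22 + 1/(-2))² = (22*√22 - ½)² = (-½ + 22*√22)²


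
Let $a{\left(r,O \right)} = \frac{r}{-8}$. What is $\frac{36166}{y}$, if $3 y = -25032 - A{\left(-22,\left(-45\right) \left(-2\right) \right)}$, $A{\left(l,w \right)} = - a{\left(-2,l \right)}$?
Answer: $- \frac{433992}{100127} \approx -4.3344$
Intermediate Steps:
$a{\left(r,O \right)} = - \frac{r}{8}$ ($a{\left(r,O \right)} = r \left(- \frac{1}{8}\right) = - \frac{r}{8}$)
$A{\left(l,w \right)} = - \frac{1}{4}$ ($A{\left(l,w \right)} = - \frac{\left(-1\right) \left(-2\right)}{8} = \left(-1\right) \frac{1}{4} = - \frac{1}{4}$)
$y = - \frac{100127}{12}$ ($y = \frac{-25032 - - \frac{1}{4}}{3} = \frac{-25032 + \frac{1}{4}}{3} = \frac{1}{3} \left(- \frac{100127}{4}\right) = - \frac{100127}{12} \approx -8343.9$)
$\frac{36166}{y} = \frac{36166}{- \frac{100127}{12}} = 36166 \left(- \frac{12}{100127}\right) = - \frac{433992}{100127}$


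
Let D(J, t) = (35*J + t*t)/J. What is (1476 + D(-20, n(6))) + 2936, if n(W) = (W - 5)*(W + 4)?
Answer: 4442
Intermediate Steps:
n(W) = (-5 + W)*(4 + W)
D(J, t) = (t**2 + 35*J)/J (D(J, t) = (35*J + t**2)/J = (t**2 + 35*J)/J)
(1476 + D(-20, n(6))) + 2936 = (1476 + (35 + (-20 + 6**2 - 1*6)**2/(-20))) + 2936 = (1476 + (35 - (-20 + 36 - 6)**2/20)) + 2936 = (1476 + (35 - 1/20*10**2)) + 2936 = (1476 + (35 - 1/20*100)) + 2936 = (1476 + (35 - 5)) + 2936 = (1476 + 30) + 2936 = 1506 + 2936 = 4442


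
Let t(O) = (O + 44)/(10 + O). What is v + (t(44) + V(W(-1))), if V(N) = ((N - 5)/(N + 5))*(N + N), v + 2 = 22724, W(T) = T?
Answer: 613619/27 ≈ 22727.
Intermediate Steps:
t(O) = (44 + O)/(10 + O)
v = 22722 (v = -2 + 22724 = 22722)
V(N) = 2*N*(-5 + N)/(5 + N) (V(N) = ((-5 + N)/(5 + N))*(2*N) = 2*N*(-5 + N)/(5 + N))
v + (t(44) + V(W(-1))) = 22722 + ((44 + 44)/(10 + 44) + 2*(-1)*(-5 - 1)/(5 - 1)) = 22722 + (88/54 + 2*(-1)*(-6)/4) = 22722 + ((1/54)*88 + 2*(-1)*(¼)*(-6)) = 22722 + (44/27 + 3) = 22722 + 125/27 = 613619/27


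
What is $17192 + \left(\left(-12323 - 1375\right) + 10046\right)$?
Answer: $13540$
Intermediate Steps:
$17192 + \left(\left(-12323 - 1375\right) + 10046\right) = 17192 + \left(-13698 + 10046\right) = 17192 - 3652 = 13540$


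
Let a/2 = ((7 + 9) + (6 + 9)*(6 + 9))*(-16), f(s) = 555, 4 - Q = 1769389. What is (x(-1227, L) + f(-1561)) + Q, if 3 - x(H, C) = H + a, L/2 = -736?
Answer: -1759888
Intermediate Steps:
Q = -1769385 (Q = 4 - 1*1769389 = 4 - 1769389 = -1769385)
L = -1472 (L = 2*(-736) = -1472)
a = -7712 (a = 2*(((7 + 9) + (6 + 9)*(6 + 9))*(-16)) = 2*((16 + 15*15)*(-16)) = 2*((16 + 225)*(-16)) = 2*(241*(-16)) = 2*(-3856) = -7712)
x(H, C) = 7715 - H (x(H, C) = 3 - (H - 7712) = 3 - (-7712 + H) = 3 + (7712 - H) = 7715 - H)
(x(-1227, L) + f(-1561)) + Q = ((7715 - 1*(-1227)) + 555) - 1769385 = ((7715 + 1227) + 555) - 1769385 = (8942 + 555) - 1769385 = 9497 - 1769385 = -1759888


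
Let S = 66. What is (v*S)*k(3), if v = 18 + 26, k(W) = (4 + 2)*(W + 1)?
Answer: 69696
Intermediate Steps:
k(W) = 6 + 6*W (k(W) = 6*(1 + W) = 6 + 6*W)
v = 44
(v*S)*k(3) = (44*66)*(6 + 6*3) = 2904*(6 + 18) = 2904*24 = 69696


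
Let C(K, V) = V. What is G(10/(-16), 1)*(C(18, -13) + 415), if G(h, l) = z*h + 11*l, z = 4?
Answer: 3417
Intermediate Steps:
G(h, l) = 4*h + 11*l
G(10/(-16), 1)*(C(18, -13) + 415) = (4*(10/(-16)) + 11*1)*(-13 + 415) = (4*(10*(-1/16)) + 11)*402 = (4*(-5/8) + 11)*402 = (-5/2 + 11)*402 = (17/2)*402 = 3417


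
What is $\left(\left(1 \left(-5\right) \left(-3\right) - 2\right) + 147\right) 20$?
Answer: $3200$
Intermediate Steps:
$\left(\left(1 \left(-5\right) \left(-3\right) - 2\right) + 147\right) 20 = \left(\left(\left(-5\right) \left(-3\right) - 2\right) + 147\right) 20 = \left(\left(15 - 2\right) + 147\right) 20 = \left(13 + 147\right) 20 = 160 \cdot 20 = 3200$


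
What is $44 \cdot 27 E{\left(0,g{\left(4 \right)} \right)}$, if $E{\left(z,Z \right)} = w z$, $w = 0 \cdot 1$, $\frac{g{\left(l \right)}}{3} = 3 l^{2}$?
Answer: $0$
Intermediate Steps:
$g{\left(l \right)} = 9 l^{2}$ ($g{\left(l \right)} = 3 \cdot 3 l^{2} = 9 l^{2}$)
$w = 0$
$E{\left(z,Z \right)} = 0$ ($E{\left(z,Z \right)} = 0 z = 0$)
$44 \cdot 27 E{\left(0,g{\left(4 \right)} \right)} = 44 \cdot 27 \cdot 0 = 1188 \cdot 0 = 0$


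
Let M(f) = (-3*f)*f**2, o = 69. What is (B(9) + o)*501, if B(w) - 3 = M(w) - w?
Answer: -1064124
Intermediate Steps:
M(f) = -3*f**3
B(w) = 3 - w - 3*w**3 (B(w) = 3 + (-3*w**3 - w) = 3 + (-w - 3*w**3) = 3 - w - 3*w**3)
(B(9) + o)*501 = ((3 - 1*9 - 3*9**3) + 69)*501 = ((3 - 9 - 3*729) + 69)*501 = ((3 - 9 - 2187) + 69)*501 = (-2193 + 69)*501 = -2124*501 = -1064124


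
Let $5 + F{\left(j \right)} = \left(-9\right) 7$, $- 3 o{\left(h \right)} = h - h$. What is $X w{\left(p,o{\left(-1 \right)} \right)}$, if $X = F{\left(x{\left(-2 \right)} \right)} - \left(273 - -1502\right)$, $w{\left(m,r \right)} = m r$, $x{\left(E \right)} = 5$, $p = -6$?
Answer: $0$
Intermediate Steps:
$o{\left(h \right)} = 0$ ($o{\left(h \right)} = - \frac{h - h}{3} = \left(- \frac{1}{3}\right) 0 = 0$)
$F{\left(j \right)} = -68$ ($F{\left(j \right)} = -5 - 63 = -68$)
$X = -1843$ ($X = -68 - \left(273 - -1502\right) = -68 - \left(273 + 1502\right) = -68 - 1775 = -1843$)
$X w{\left(p,o{\left(-1 \right)} \right)} = - 1843 \left(\left(-6\right) 0\right) = \left(-1843\right) 0 = 0$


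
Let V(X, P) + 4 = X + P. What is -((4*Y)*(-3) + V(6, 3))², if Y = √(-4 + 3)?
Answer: 119 + 120*I ≈ 119.0 + 120.0*I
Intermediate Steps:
V(X, P) = -4 + P + X (V(X, P) = -4 + (X + P) = -4 + (P + X) = -4 + P + X)
Y = I (Y = √(-1) = I ≈ 1.0*I)
-((4*Y)*(-3) + V(6, 3))² = -((4*I)*(-3) + (-4 + 3 + 6))² = -(-12*I + 5)² = -(5 - 12*I)²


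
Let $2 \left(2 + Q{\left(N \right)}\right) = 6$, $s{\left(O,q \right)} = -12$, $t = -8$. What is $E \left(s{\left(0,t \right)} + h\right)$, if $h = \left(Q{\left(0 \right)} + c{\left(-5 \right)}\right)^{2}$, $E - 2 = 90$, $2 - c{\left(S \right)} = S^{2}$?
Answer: $43424$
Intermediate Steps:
$Q{\left(N \right)} = 1$ ($Q{\left(N \right)} = -2 + \frac{1}{2} \cdot 6 = -2 + 3 = 1$)
$c{\left(S \right)} = 2 - S^{2}$
$E = 92$ ($E = 2 + 90 = 92$)
$h = 484$ ($h = \left(1 + \left(2 - \left(-5\right)^{2}\right)\right)^{2} = \left(1 + \left(2 - 25\right)\right)^{2} = \left(1 - 23\right)^{2} = \left(-22\right)^{2} = 484$)
$E \left(s{\left(0,t \right)} + h\right) = 92 \left(-12 + 484\right) = 92 \cdot 472 = 43424$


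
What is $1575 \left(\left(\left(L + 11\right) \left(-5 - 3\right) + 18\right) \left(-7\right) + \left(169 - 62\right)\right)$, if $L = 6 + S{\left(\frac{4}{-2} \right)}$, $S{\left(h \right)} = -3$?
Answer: $1204875$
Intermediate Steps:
$L = 3$ ($L = 6 - 3 = 3$)
$1575 \left(\left(\left(L + 11\right) \left(-5 - 3\right) + 18\right) \left(-7\right) + \left(169 - 62\right)\right) = 1575 \left(\left(\left(3 + 11\right) \left(-5 - 3\right) + 18\right) \left(-7\right) + \left(169 - 62\right)\right) = 1575 \left(\left(14 \left(-8\right) + 18\right) \left(-7\right) + \left(169 - 62\right)\right) = 1575 \left(\left(-112 + 18\right) \left(-7\right) + 107\right) = 1575 \left(\left(-94\right) \left(-7\right) + 107\right) = 1575 \left(658 + 107\right) = 1575 \cdot 765 = 1204875$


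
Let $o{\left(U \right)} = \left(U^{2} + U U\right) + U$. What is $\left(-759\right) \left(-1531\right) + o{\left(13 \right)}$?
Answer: $1162380$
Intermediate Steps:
$o{\left(U \right)} = U + 2 U^{2}$ ($o{\left(U \right)} = \left(U^{2} + U^{2}\right) + U = 2 U^{2} + U = U + 2 U^{2}$)
$\left(-759\right) \left(-1531\right) + o{\left(13 \right)} = \left(-759\right) \left(-1531\right) + 13 \left(1 + 2 \cdot 13\right) = 1162029 + 13 \left(1 + 26\right) = 1162029 + 13 \cdot 27 = 1162029 + 351 = 1162380$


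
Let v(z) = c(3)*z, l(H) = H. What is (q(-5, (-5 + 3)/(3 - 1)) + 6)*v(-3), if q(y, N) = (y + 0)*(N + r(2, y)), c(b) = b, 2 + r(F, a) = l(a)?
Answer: -414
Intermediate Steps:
r(F, a) = -2 + a
v(z) = 3*z
q(y, N) = y*(-2 + N + y) (q(y, N) = (y + 0)*(N + (-2 + y)) = y*(-2 + N + y))
(q(-5, (-5 + 3)/(3 - 1)) + 6)*v(-3) = (-5*(-2 + (-5 + 3)/(3 - 1) - 5) + 6)*(3*(-3)) = (-5*(-2 - 2/2 - 5) + 6)*(-9) = (-5*(-2 - 2*1/2 - 5) + 6)*(-9) = (-5*(-2 - 1 - 5) + 6)*(-9) = (-5*(-8) + 6)*(-9) = (40 + 6)*(-9) = 46*(-9) = -414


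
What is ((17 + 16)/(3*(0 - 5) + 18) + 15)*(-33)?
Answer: -858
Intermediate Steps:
((17 + 16)/(3*(0 - 5) + 18) + 15)*(-33) = (33/(3*(-5) + 18) + 15)*(-33) = (33/(-15 + 18) + 15)*(-33) = (33/3 + 15)*(-33) = (33*(⅓) + 15)*(-33) = (11 + 15)*(-33) = 26*(-33) = -858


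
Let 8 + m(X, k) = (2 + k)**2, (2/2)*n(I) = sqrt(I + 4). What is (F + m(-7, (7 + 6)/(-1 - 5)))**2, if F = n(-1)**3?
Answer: 117361/1296 - 287*sqrt(3)/6 ≈ 7.7066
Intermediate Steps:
n(I) = sqrt(4 + I) (n(I) = sqrt(I + 4) = sqrt(4 + I))
F = 3*sqrt(3) (F = (sqrt(4 - 1))**3 = (sqrt(3))**3 = 3*sqrt(3) ≈ 5.1962)
m(X, k) = -8 + (2 + k)**2
(F + m(-7, (7 + 6)/(-1 - 5)))**2 = (3*sqrt(3) + (-8 + (2 + (7 + 6)/(-1 - 5))**2))**2 = (3*sqrt(3) + (-8 + (2 + 13/(-6))**2))**2 = (3*sqrt(3) + (-8 + (2 + 13*(-1/6))**2))**2 = (3*sqrt(3) + (-8 + (2 - 13/6)**2))**2 = (3*sqrt(3) + (-8 + (-1/6)**2))**2 = (3*sqrt(3) + (-8 + 1/36))**2 = (3*sqrt(3) - 287/36)**2 = (-287/36 + 3*sqrt(3))**2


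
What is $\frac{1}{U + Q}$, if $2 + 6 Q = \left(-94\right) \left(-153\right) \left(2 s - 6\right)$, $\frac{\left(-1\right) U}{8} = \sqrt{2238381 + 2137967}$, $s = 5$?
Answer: $- \frac{86289}{1693466279} - \frac{144 \sqrt{1094087}}{1693466279} \approx -0.0001399$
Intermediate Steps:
$U = - 16 \sqrt{1094087}$ ($U = - 8 \sqrt{2238381 + 2137967} = - 8 \sqrt{4376348} = - 8 \cdot 2 \sqrt{1094087} = - 16 \sqrt{1094087} \approx -16736.0$)
$Q = \frac{28763}{3}$ ($Q = - \frac{1}{3} + \frac{\left(-94\right) \left(-153\right) \left(2 \cdot 5 - 6\right)}{6} = - \frac{1}{3} + \frac{14382 \left(10 - 6\right)}{6} = - \frac{1}{3} + \frac{14382 \cdot 4}{6} = - \frac{1}{3} + \frac{1}{6} \cdot 57528 = - \frac{1}{3} + 9588 = \frac{28763}{3} \approx 9587.7$)
$\frac{1}{U + Q} = \frac{1}{- 16 \sqrt{1094087} + \frac{28763}{3}} = \frac{1}{\frac{28763}{3} - 16 \sqrt{1094087}}$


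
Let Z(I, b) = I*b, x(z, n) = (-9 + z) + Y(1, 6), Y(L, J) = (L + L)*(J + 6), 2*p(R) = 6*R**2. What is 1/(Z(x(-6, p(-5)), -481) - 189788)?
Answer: -1/194117 ≈ -5.1515e-6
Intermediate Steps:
p(R) = 3*R**2 (p(R) = (6*R**2)/2 = 3*R**2)
Y(L, J) = 2*L*(6 + J) (Y(L, J) = (2*L)*(6 + J) = 2*L*(6 + J))
x(z, n) = 15 + z (x(z, n) = (-9 + z) + 2*1*(6 + 6) = (-9 + z) + 2*1*12 = (-9 + z) + 24 = 15 + z)
1/(Z(x(-6, p(-5)), -481) - 189788) = 1/((15 - 6)*(-481) - 189788) = 1/(9*(-481) - 189788) = 1/(-4329 - 189788) = 1/(-194117) = -1/194117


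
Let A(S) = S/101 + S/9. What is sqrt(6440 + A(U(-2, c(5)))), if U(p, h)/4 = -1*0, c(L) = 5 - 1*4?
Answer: 2*sqrt(1610) ≈ 80.250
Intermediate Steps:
c(L) = 1 (c(L) = 5 - 4 = 1)
U(p, h) = 0 (U(p, h) = 4*(-1*0) = 4*0 = 0)
A(S) = 110*S/909 (A(S) = S*(1/101) + S*(1/9) = S/101 + S/9 = 110*S/909)
sqrt(6440 + A(U(-2, c(5)))) = sqrt(6440 + (110/909)*0) = sqrt(6440 + 0) = sqrt(6440) = 2*sqrt(1610)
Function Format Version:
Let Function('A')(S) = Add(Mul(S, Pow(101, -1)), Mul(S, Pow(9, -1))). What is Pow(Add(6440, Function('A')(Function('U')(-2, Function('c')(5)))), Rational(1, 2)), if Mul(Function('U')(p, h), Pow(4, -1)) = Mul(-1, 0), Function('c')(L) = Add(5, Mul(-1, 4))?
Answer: Mul(2, Pow(1610, Rational(1, 2))) ≈ 80.250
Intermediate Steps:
Function('c')(L) = 1 (Function('c')(L) = Add(5, -4) = 1)
Function('U')(p, h) = 0 (Function('U')(p, h) = Mul(4, Mul(-1, 0)) = Mul(4, 0) = 0)
Function('A')(S) = Mul(Rational(110, 909), S) (Function('A')(S) = Add(Mul(S, Rational(1, 101)), Mul(S, Rational(1, 9))) = Add(Mul(Rational(1, 101), S), Mul(Rational(1, 9), S)) = Mul(Rational(110, 909), S))
Pow(Add(6440, Function('A')(Function('U')(-2, Function('c')(5)))), Rational(1, 2)) = Pow(Add(6440, Mul(Rational(110, 909), 0)), Rational(1, 2)) = Pow(Add(6440, 0), Rational(1, 2)) = Pow(6440, Rational(1, 2)) = Mul(2, Pow(1610, Rational(1, 2)))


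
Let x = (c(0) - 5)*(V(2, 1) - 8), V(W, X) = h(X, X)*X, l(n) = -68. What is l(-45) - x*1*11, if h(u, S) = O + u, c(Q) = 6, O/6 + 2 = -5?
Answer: 471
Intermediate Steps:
O = -42 (O = -12 + 6*(-5) = -12 - 30 = -42)
h(u, S) = -42 + u
V(W, X) = X*(-42 + X) (V(W, X) = (-42 + X)*X = X*(-42 + X))
x = -49 (x = (6 - 5)*(1*(-42 + 1) - 8) = 1*(1*(-41) - 8) = 1*(-41 - 8) = 1*(-49) = -49)
l(-45) - x*1*11 = -68 - (-49*1)*11 = -68 - (-49)*11 = -68 - 1*(-539) = -68 + 539 = 471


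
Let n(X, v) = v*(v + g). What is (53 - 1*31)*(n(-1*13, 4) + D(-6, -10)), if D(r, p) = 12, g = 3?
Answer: 880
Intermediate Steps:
n(X, v) = v*(3 + v) (n(X, v) = v*(v + 3) = v*(3 + v))
(53 - 1*31)*(n(-1*13, 4) + D(-6, -10)) = (53 - 1*31)*(4*(3 + 4) + 12) = (53 - 31)*(4*7 + 12) = 22*(28 + 12) = 22*40 = 880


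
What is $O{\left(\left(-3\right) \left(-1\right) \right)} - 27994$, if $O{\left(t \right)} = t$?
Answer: $-27991$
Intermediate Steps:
$O{\left(\left(-3\right) \left(-1\right) \right)} - 27994 = \left(-3\right) \left(-1\right) - 27994 = 3 - 27994 = -27991$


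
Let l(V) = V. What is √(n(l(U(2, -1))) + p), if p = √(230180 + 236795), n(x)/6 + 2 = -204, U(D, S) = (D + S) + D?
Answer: √(-1236 + 5*√18679) ≈ 23.508*I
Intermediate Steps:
U(D, S) = S + 2*D
n(x) = -1236 (n(x) = -12 + 6*(-204) = -12 - 1224 = -1236)
p = 5*√18679 (p = √466975 = 5*√18679 ≈ 683.36)
√(n(l(U(2, -1))) + p) = √(-1236 + 5*√18679)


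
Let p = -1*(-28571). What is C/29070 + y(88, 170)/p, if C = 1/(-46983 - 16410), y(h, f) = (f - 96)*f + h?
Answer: 23345027544109/52651624785210 ≈ 0.44339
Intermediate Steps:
p = 28571
y(h, f) = h + f*(-96 + f) (y(h, f) = (-96 + f)*f + h = f*(-96 + f) + h = h + f*(-96 + f))
C = -1/63393 (C = 1/(-63393) = -1/63393 ≈ -1.5775e-5)
C/29070 + y(88, 170)/p = -1/63393/29070 + (88 + 170**2 - 96*170)/28571 = -1/63393*1/29070 + (88 + 28900 - 16320)*(1/28571) = -1/1842834510 + 12668*(1/28571) = -1/1842834510 + 12668/28571 = 23345027544109/52651624785210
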